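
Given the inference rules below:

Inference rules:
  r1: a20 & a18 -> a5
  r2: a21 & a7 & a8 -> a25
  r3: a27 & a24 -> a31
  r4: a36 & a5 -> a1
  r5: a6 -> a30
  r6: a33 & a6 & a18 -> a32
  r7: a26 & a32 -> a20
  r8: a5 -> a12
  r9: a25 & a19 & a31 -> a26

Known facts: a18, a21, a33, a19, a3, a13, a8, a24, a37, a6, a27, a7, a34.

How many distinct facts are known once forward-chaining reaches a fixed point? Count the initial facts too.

Round 1 fires r2, r3, r5, r6, giving a25, a31, a30, a32.
Round 2 fires r9, giving a26.
Round 3 fires r7, giving a20.
Round 4 fires r1, giving a5.
Round 5 fires r8, giving a12.
Closure: {a12, a13, a18, a19, a20, a21, a24, a25, a26, a27, a3, a30, a31, a32, a33, a34, a37, a5, a6, a7, a8} — 21 facts.

21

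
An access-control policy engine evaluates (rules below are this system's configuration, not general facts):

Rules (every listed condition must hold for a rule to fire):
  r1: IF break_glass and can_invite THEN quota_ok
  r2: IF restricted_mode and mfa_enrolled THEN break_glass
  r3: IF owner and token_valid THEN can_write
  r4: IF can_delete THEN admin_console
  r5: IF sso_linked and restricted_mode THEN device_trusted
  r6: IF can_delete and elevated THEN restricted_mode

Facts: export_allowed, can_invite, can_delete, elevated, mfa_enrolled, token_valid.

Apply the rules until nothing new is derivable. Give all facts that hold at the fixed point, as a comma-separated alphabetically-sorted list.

Round 1: r4 [IF can_delete THEN admin_console]; r6 [IF can_delete and elevated THEN restricted_mode]. Adds admin_console, restricted_mode.
Round 2: r2 [IF restricted_mode and mfa_enrolled THEN break_glass]. Adds break_glass.
Round 3: r1 [IF break_glass and can_invite THEN quota_ok]. Adds quota_ok.

admin_console, break_glass, can_delete, can_invite, elevated, export_allowed, mfa_enrolled, quota_ok, restricted_mode, token_valid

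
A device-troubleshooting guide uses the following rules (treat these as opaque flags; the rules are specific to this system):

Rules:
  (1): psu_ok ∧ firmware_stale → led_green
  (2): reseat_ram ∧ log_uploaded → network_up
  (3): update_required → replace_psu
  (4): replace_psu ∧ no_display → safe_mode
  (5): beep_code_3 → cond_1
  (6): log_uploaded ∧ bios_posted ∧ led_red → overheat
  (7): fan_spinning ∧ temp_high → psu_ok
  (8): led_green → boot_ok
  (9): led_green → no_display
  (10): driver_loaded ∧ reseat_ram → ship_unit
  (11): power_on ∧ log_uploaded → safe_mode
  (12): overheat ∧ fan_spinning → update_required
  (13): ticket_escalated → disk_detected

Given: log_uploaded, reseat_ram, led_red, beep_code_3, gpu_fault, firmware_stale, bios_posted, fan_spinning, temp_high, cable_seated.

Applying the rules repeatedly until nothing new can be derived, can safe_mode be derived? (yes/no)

Round 1: (2) [reseat_ram ∧ log_uploaded → network_up]; (5) [beep_code_3 → cond_1]; (6) [log_uploaded ∧ bios_posted ∧ led_red → overheat]; (7) [fan_spinning ∧ temp_high → psu_ok]. Adds network_up, cond_1, overheat, psu_ok.
Round 2: (1) [psu_ok ∧ firmware_stale → led_green]; (12) [overheat ∧ fan_spinning → update_required]. Adds led_green, update_required.
Round 3: (3) [update_required → replace_psu]; (8) [led_green → boot_ok]; (9) [led_green → no_display]. Adds replace_psu, boot_ok, no_display.
Round 4: (4) [replace_psu ∧ no_display → safe_mode]. Adds safe_mode.
safe_mode appears in round 4, so it is derivable.

yes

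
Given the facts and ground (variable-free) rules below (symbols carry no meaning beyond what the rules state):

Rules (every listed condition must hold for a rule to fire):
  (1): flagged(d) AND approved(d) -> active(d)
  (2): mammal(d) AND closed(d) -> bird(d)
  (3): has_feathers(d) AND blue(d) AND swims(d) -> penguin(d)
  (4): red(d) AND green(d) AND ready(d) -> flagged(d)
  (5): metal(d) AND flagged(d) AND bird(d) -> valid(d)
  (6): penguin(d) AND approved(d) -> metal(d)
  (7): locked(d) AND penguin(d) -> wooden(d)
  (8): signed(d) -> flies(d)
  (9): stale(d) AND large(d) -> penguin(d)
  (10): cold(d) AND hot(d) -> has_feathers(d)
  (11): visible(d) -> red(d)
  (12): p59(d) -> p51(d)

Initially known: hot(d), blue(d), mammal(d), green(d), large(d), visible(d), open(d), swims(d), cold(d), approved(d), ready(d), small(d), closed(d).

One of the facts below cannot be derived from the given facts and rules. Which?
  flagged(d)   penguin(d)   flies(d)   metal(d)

Round 1 fires (2), (10), (11), giving bird(d), has_feathers(d), red(d).
Round 2 fires (3), (4), giving penguin(d), flagged(d).
Round 3 fires (1), (6), giving active(d), metal(d).
Round 4 fires (5), giving valid(d).
Derived: penguin(d) (round 2), metal(d) (round 3), flagged(d) (round 2). flies(d) never appears in any round.

flies(d)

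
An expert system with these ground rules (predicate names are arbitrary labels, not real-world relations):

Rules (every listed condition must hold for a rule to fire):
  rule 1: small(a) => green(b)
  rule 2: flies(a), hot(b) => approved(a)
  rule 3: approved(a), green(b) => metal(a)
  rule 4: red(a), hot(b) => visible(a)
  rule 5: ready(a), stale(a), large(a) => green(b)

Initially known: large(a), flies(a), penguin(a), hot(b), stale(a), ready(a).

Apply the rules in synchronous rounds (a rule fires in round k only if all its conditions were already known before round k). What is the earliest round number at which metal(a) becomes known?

2

Round 1: rule 2 [flies(a), hot(b) => approved(a)]; rule 5 [ready(a), stale(a), large(a) => green(b)]. Adds approved(a), green(b).
Round 2: rule 3 [approved(a), green(b) => metal(a)]. Adds metal(a).
metal(a) first appears in round 2.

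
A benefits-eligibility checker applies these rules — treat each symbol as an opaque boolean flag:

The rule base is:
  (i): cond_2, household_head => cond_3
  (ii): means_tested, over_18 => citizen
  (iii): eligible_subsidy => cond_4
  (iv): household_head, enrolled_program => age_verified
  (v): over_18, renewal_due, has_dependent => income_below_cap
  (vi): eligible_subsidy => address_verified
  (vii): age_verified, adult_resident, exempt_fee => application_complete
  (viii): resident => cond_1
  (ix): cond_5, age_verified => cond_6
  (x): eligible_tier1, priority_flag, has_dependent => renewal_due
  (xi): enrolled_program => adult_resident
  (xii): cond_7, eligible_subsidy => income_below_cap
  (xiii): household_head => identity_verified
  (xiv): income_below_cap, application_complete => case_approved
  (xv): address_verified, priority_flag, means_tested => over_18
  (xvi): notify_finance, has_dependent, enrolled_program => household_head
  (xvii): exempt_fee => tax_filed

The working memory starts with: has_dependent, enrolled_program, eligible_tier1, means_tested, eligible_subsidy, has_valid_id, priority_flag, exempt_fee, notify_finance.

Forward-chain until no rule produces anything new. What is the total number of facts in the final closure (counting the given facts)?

Round 1 fires (iii), (vi), (x), (xi), (xvi), (xvii), giving cond_4, address_verified, renewal_due, adult_resident, household_head, tax_filed.
Round 2 fires (iv), (xiii), (xv), giving age_verified, identity_verified, over_18.
Round 3 fires (ii), (v), (vii), giving citizen, income_below_cap, application_complete.
Round 4 fires (xiv), giving case_approved.
Closure: {address_verified, adult_resident, age_verified, application_complete, case_approved, citizen, cond_4, eligible_subsidy, eligible_tier1, enrolled_program, exempt_fee, has_dependent, has_valid_id, household_head, identity_verified, income_below_cap, means_tested, notify_finance, over_18, priority_flag, renewal_due, tax_filed} — 22 facts.

22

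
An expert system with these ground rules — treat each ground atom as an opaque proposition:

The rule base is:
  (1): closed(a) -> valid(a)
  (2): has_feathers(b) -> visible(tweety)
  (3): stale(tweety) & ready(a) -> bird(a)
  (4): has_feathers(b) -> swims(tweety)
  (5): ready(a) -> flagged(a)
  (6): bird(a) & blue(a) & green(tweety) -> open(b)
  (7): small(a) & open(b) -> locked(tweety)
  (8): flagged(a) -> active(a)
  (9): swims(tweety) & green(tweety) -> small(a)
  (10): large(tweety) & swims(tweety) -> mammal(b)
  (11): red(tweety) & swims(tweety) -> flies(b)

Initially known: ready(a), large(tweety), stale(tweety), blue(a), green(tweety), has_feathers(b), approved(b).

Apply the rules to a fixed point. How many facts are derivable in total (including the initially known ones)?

Round 1: (2) [has_feathers(b) -> visible(tweety)]; (3) [stale(tweety) & ready(a) -> bird(a)]; (4) [has_feathers(b) -> swims(tweety)]; (5) [ready(a) -> flagged(a)]. New: visible(tweety), bird(a), swims(tweety), flagged(a).
Round 2: (6) [bird(a) & blue(a) & green(tweety) -> open(b)]; (8) [flagged(a) -> active(a)]; (9) [swims(tweety) & green(tweety) -> small(a)]; (10) [large(tweety) & swims(tweety) -> mammal(b)]. New: open(b), active(a), small(a), mammal(b).
Round 3: (7) [small(a) & open(b) -> locked(tweety)]. New: locked(tweety).
Closure: {active(a), approved(b), bird(a), blue(a), flagged(a), green(tweety), has_feathers(b), large(tweety), locked(tweety), mammal(b), open(b), ready(a), small(a), stale(tweety), swims(tweety), visible(tweety)} — 16 facts.

16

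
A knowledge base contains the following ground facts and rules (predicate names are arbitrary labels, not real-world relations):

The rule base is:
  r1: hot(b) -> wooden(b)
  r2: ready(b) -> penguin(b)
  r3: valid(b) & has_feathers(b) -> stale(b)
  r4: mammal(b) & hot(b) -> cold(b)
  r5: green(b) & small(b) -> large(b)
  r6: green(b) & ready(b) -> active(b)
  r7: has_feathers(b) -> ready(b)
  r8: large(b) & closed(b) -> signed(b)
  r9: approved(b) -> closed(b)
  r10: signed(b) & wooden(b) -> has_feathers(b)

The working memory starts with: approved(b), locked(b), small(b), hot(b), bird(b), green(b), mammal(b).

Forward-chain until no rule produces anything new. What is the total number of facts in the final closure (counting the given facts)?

16

Round 1 fires r1, r4, r5, r9, giving wooden(b), cold(b), large(b), closed(b).
Round 2 fires r8, giving signed(b).
Round 3 fires r10, giving has_feathers(b).
Round 4 fires r7, giving ready(b).
Round 5 fires r2, r6, giving penguin(b), active(b).
Closure: {active(b), approved(b), bird(b), closed(b), cold(b), green(b), has_feathers(b), hot(b), large(b), locked(b), mammal(b), penguin(b), ready(b), signed(b), small(b), wooden(b)} — 16 facts.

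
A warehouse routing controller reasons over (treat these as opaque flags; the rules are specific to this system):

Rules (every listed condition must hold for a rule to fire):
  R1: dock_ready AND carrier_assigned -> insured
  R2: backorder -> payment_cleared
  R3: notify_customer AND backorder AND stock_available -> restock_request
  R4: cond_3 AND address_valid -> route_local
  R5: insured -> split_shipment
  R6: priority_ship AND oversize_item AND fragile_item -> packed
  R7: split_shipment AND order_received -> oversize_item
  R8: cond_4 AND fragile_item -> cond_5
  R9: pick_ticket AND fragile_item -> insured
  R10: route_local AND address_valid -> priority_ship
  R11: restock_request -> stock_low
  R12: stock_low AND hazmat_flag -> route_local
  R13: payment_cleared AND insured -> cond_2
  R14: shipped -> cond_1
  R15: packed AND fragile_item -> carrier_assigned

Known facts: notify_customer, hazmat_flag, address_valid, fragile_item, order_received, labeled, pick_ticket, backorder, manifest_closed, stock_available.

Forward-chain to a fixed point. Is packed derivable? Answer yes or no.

Round 1 fires R2, R3, R9, giving payment_cleared, restock_request, insured.
Round 2 fires R5, R11, R13, giving split_shipment, stock_low, cond_2.
Round 3 fires R7, R12, giving oversize_item, route_local.
Round 4 fires R10, giving priority_ship.
Round 5 fires R6, giving packed.
Round 6 fires R15, giving carrier_assigned.
packed appears in round 5, so it is derivable.

yes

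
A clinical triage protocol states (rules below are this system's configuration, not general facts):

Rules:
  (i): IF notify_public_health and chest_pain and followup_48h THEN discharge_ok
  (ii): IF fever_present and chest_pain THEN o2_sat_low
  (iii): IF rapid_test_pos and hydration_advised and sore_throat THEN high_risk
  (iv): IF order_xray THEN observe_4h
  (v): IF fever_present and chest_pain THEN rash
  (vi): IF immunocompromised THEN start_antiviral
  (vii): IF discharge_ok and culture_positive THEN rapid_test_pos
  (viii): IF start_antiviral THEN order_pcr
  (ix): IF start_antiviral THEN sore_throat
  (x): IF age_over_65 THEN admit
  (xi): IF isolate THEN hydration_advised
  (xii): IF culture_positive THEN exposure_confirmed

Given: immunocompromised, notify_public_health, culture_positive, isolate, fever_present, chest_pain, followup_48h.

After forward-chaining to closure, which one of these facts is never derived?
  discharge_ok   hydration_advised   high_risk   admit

Round 1: (i) [IF notify_public_health and chest_pain and followup_48h THEN discharge_ok]; (ii) [IF fever_present and chest_pain THEN o2_sat_low]; (v) [IF fever_present and chest_pain THEN rash]; (vi) [IF immunocompromised THEN start_antiviral]; (xi) [IF isolate THEN hydration_advised]; (xii) [IF culture_positive THEN exposure_confirmed]. New: discharge_ok, o2_sat_low, rash, start_antiviral, hydration_advised, exposure_confirmed.
Round 2: (vii) [IF discharge_ok and culture_positive THEN rapid_test_pos]; (viii) [IF start_antiviral THEN order_pcr]; (ix) [IF start_antiviral THEN sore_throat]. New: rapid_test_pos, order_pcr, sore_throat.
Round 3: (iii) [IF rapid_test_pos and hydration_advised and sore_throat THEN high_risk]. New: high_risk.
Derived: discharge_ok (round 1), high_risk (round 3), hydration_advised (round 1). admit never appears in any round.

admit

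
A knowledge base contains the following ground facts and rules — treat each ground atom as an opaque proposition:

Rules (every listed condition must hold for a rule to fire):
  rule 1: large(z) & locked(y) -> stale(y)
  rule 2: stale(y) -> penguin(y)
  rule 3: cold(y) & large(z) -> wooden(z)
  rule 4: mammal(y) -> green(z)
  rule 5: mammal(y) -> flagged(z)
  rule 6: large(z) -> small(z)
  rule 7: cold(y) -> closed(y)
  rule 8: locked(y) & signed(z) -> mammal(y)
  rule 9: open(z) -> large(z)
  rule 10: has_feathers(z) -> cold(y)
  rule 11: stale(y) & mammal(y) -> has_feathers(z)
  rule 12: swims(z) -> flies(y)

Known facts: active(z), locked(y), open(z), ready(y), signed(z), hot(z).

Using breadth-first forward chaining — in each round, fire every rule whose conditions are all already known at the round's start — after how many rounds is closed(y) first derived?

[1] rule 8 [locked(y) & signed(z) -> mammal(y)]; rule 9 [open(z) -> large(z)]. ⇒ new: mammal(y), large(z).
[2] rule 1 [large(z) & locked(y) -> stale(y)]; rule 4 [mammal(y) -> green(z)]; rule 5 [mammal(y) -> flagged(z)]; rule 6 [large(z) -> small(z)]. ⇒ new: stale(y), green(z), flagged(z), small(z).
[3] rule 2 [stale(y) -> penguin(y)]; rule 11 [stale(y) & mammal(y) -> has_feathers(z)]. ⇒ new: penguin(y), has_feathers(z).
[4] rule 10 [has_feathers(z) -> cold(y)]. ⇒ new: cold(y).
[5] rule 3 [cold(y) & large(z) -> wooden(z)]; rule 7 [cold(y) -> closed(y)]. ⇒ new: wooden(z), closed(y).
closed(y) first appears in round 5.

5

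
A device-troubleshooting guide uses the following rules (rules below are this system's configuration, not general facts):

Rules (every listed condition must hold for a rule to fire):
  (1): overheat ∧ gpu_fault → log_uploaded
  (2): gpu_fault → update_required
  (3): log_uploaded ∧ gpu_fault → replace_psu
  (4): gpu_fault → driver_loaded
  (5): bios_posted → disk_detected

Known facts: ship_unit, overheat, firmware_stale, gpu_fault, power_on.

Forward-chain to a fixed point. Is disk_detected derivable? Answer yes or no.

no

Round 1 — (1), (2), (4), derive log_uploaded, update_required, driver_loaded.
Round 2 — (3), derive replace_psu.
Fixed point reached. disk_detected is concluded only by (5); (5) needs bios_posted (never derived).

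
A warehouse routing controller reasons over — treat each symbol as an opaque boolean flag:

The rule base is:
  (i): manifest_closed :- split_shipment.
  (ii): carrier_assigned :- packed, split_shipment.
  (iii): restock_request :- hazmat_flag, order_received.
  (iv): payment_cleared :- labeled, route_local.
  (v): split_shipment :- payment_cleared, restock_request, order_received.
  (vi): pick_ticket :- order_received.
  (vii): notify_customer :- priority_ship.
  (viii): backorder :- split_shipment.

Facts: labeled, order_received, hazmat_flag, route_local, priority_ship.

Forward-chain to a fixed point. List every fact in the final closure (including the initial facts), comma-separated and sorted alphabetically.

backorder, hazmat_flag, labeled, manifest_closed, notify_customer, order_received, payment_cleared, pick_ticket, priority_ship, restock_request, route_local, split_shipment

Round 1 fires (iii), (iv), (vi), (vii), giving restock_request, payment_cleared, pick_ticket, notify_customer.
Round 2 fires (v), giving split_shipment.
Round 3 fires (i), (viii), giving manifest_closed, backorder.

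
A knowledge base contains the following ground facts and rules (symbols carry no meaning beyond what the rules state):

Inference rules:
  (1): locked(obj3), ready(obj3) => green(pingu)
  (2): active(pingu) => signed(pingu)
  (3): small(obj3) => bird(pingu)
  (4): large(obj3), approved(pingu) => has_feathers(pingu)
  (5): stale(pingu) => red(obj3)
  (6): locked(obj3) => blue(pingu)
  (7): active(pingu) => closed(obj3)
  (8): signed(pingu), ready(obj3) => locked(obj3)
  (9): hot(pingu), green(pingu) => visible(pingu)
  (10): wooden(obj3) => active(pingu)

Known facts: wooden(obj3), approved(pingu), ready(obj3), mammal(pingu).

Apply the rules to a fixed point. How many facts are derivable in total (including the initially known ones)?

Round 1 fires (10), giving active(pingu).
Round 2 fires (2), (7), giving signed(pingu), closed(obj3).
Round 3 fires (8), giving locked(obj3).
Round 4 fires (1), (6), giving green(pingu), blue(pingu).
Closure: {active(pingu), approved(pingu), blue(pingu), closed(obj3), green(pingu), locked(obj3), mammal(pingu), ready(obj3), signed(pingu), wooden(obj3)} — 10 facts.

10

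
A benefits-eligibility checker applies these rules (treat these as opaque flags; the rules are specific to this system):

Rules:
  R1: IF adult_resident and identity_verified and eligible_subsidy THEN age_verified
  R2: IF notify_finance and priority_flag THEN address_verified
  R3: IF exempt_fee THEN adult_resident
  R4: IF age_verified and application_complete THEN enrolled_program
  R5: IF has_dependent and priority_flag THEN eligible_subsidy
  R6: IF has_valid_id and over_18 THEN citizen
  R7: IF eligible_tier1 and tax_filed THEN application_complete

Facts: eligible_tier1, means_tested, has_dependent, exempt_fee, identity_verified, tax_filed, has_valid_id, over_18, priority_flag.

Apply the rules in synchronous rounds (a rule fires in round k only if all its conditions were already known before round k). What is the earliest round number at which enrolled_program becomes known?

[1] R3 [IF exempt_fee THEN adult_resident]; R5 [IF has_dependent and priority_flag THEN eligible_subsidy]; R6 [IF has_valid_id and over_18 THEN citizen]; R7 [IF eligible_tier1 and tax_filed THEN application_complete]. ⇒ new: adult_resident, eligible_subsidy, citizen, application_complete.
[2] R1 [IF adult_resident and identity_verified and eligible_subsidy THEN age_verified]. ⇒ new: age_verified.
[3] R4 [IF age_verified and application_complete THEN enrolled_program]. ⇒ new: enrolled_program.
enrolled_program first appears in round 3.

3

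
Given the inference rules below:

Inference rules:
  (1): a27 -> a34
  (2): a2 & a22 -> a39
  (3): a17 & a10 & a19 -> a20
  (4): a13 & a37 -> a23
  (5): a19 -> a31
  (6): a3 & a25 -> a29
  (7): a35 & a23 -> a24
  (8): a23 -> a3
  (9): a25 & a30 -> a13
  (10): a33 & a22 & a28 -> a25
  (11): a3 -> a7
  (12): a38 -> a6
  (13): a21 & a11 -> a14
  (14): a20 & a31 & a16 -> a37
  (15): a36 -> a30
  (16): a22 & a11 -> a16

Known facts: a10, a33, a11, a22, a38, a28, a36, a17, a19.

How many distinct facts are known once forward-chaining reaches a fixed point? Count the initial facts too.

21

Round 1: (3) [a17 & a10 & a19 -> a20]; (5) [a19 -> a31]; (10) [a33 & a22 & a28 -> a25]; (12) [a38 -> a6]; (15) [a36 -> a30]; (16) [a22 & a11 -> a16]. New: a20, a31, a25, a6, a30, a16.
Round 2: (9) [a25 & a30 -> a13]; (14) [a20 & a31 & a16 -> a37]. New: a13, a37.
Round 3: (4) [a13 & a37 -> a23]. New: a23.
Round 4: (8) [a23 -> a3]. New: a3.
Round 5: (6) [a3 & a25 -> a29]; (11) [a3 -> a7]. New: a29, a7.
Closure: {a10, a11, a13, a16, a17, a19, a20, a22, a23, a25, a28, a29, a3, a30, a31, a33, a36, a37, a38, a6, a7} — 21 facts.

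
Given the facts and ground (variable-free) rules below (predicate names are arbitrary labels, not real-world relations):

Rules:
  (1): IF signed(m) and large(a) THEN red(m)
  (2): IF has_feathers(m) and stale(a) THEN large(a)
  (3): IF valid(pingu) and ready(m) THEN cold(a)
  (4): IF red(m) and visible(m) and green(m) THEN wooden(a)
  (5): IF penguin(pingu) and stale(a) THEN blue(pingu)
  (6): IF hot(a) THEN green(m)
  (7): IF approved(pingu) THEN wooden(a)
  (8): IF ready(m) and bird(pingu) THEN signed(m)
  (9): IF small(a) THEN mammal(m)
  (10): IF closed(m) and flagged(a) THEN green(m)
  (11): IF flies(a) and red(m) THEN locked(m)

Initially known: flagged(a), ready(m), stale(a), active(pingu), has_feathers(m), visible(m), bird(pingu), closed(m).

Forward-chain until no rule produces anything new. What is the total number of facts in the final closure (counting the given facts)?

13

Round 1: (2) [IF has_feathers(m) and stale(a) THEN large(a)]; (8) [IF ready(m) and bird(pingu) THEN signed(m)]; (10) [IF closed(m) and flagged(a) THEN green(m)]. New: large(a), signed(m), green(m).
Round 2: (1) [IF signed(m) and large(a) THEN red(m)]. New: red(m).
Round 3: (4) [IF red(m) and visible(m) and green(m) THEN wooden(a)]. New: wooden(a).
Closure: {active(pingu), bird(pingu), closed(m), flagged(a), green(m), has_feathers(m), large(a), ready(m), red(m), signed(m), stale(a), visible(m), wooden(a)} — 13 facts.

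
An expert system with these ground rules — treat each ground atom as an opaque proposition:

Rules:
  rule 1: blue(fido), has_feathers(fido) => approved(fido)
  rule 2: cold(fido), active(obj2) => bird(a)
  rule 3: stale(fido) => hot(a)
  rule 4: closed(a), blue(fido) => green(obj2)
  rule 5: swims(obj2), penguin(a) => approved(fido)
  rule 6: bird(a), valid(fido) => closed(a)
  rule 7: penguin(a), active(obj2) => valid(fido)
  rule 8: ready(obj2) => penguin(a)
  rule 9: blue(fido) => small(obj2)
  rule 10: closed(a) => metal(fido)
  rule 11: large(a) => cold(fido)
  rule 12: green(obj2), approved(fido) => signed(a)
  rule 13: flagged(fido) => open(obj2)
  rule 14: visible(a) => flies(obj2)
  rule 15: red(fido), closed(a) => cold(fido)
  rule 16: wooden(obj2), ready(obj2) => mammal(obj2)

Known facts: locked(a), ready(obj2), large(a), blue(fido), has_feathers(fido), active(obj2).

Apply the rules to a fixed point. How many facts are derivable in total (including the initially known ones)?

16

[1] rule 1 [blue(fido), has_feathers(fido) => approved(fido)]; rule 8 [ready(obj2) => penguin(a)]; rule 9 [blue(fido) => small(obj2)]; rule 11 [large(a) => cold(fido)]. ⇒ new: approved(fido), penguin(a), small(obj2), cold(fido).
[2] rule 2 [cold(fido), active(obj2) => bird(a)]; rule 7 [penguin(a), active(obj2) => valid(fido)]. ⇒ new: bird(a), valid(fido).
[3] rule 6 [bird(a), valid(fido) => closed(a)]. ⇒ new: closed(a).
[4] rule 4 [closed(a), blue(fido) => green(obj2)]; rule 10 [closed(a) => metal(fido)]. ⇒ new: green(obj2), metal(fido).
[5] rule 12 [green(obj2), approved(fido) => signed(a)]. ⇒ new: signed(a).
Closure: {active(obj2), approved(fido), bird(a), blue(fido), closed(a), cold(fido), green(obj2), has_feathers(fido), large(a), locked(a), metal(fido), penguin(a), ready(obj2), signed(a), small(obj2), valid(fido)} — 16 facts.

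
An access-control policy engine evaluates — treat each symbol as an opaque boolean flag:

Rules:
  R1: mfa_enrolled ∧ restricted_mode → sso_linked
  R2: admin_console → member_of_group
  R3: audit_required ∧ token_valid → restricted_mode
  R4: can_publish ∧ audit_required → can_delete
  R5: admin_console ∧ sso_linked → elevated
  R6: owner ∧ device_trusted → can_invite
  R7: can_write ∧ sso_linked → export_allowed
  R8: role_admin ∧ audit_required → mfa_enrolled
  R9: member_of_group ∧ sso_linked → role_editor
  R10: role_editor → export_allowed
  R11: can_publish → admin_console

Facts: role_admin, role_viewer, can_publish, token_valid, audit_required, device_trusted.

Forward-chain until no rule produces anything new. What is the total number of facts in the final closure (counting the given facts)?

15

Round 1: R3 [audit_required ∧ token_valid → restricted_mode]; R4 [can_publish ∧ audit_required → can_delete]; R8 [role_admin ∧ audit_required → mfa_enrolled]; R11 [can_publish → admin_console]. Adds restricted_mode, can_delete, mfa_enrolled, admin_console.
Round 2: R1 [mfa_enrolled ∧ restricted_mode → sso_linked]; R2 [admin_console → member_of_group]. Adds sso_linked, member_of_group.
Round 3: R5 [admin_console ∧ sso_linked → elevated]; R9 [member_of_group ∧ sso_linked → role_editor]. Adds elevated, role_editor.
Round 4: R10 [role_editor → export_allowed]. Adds export_allowed.
Closure: {admin_console, audit_required, can_delete, can_publish, device_trusted, elevated, export_allowed, member_of_group, mfa_enrolled, restricted_mode, role_admin, role_editor, role_viewer, sso_linked, token_valid} — 15 facts.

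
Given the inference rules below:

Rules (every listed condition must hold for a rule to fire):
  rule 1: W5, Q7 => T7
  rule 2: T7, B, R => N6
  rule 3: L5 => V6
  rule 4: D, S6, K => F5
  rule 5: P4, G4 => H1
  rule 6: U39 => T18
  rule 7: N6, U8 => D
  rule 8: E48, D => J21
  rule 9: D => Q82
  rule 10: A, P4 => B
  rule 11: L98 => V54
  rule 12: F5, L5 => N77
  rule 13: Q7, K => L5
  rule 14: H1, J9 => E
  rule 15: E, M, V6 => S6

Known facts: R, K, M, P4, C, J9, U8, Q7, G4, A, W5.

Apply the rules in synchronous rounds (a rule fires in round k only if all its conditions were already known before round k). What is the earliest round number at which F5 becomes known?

4

Round 1: rule 1 [W5, Q7 => T7]; rule 5 [P4, G4 => H1]; rule 10 [A, P4 => B]; rule 13 [Q7, K => L5]. Adds T7, H1, B, L5.
Round 2: rule 2 [T7, B, R => N6]; rule 3 [L5 => V6]; rule 14 [H1, J9 => E]. Adds N6, V6, E.
Round 3: rule 7 [N6, U8 => D]; rule 15 [E, M, V6 => S6]. Adds D, S6.
Round 4: rule 4 [D, S6, K => F5]; rule 9 [D => Q82]. Adds F5, Q82.
F5 first appears in round 4.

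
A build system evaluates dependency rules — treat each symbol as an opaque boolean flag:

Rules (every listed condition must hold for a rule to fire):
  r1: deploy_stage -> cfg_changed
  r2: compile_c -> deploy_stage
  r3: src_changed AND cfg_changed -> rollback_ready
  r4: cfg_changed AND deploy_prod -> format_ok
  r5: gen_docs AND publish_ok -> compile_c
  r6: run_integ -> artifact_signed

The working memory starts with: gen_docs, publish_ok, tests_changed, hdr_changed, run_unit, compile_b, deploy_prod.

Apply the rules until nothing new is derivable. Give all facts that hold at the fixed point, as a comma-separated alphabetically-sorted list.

Round 1: r5 [gen_docs AND publish_ok -> compile_c]. Adds compile_c.
Round 2: r2 [compile_c -> deploy_stage]. Adds deploy_stage.
Round 3: r1 [deploy_stage -> cfg_changed]. Adds cfg_changed.
Round 4: r4 [cfg_changed AND deploy_prod -> format_ok]. Adds format_ok.

cfg_changed, compile_b, compile_c, deploy_prod, deploy_stage, format_ok, gen_docs, hdr_changed, publish_ok, run_unit, tests_changed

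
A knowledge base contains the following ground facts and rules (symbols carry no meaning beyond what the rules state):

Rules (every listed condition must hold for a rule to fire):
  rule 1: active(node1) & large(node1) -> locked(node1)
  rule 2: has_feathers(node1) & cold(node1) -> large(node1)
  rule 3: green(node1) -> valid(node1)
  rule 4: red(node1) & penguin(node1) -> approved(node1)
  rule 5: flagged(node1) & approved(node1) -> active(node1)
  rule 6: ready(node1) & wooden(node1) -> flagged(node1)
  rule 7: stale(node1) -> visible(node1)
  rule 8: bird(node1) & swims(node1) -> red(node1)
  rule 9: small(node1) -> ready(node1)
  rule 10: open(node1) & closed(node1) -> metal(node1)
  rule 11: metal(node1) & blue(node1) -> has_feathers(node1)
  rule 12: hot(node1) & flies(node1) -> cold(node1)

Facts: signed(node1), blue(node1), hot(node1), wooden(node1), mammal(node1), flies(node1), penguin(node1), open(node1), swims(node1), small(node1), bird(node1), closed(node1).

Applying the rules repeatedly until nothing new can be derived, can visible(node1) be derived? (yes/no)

no

Round 1 fires rule 8, rule 9, rule 10, rule 12, giving red(node1), ready(node1), metal(node1), cold(node1).
Round 2 fires rule 4, rule 6, rule 11, giving approved(node1), flagged(node1), has_feathers(node1).
Round 3 fires rule 2, rule 5, giving large(node1), active(node1).
Round 4 fires rule 1, giving locked(node1).
Fixed point reached. visible(node1) is concluded only by rule 7; rule 7 needs stale(node1) (never derived).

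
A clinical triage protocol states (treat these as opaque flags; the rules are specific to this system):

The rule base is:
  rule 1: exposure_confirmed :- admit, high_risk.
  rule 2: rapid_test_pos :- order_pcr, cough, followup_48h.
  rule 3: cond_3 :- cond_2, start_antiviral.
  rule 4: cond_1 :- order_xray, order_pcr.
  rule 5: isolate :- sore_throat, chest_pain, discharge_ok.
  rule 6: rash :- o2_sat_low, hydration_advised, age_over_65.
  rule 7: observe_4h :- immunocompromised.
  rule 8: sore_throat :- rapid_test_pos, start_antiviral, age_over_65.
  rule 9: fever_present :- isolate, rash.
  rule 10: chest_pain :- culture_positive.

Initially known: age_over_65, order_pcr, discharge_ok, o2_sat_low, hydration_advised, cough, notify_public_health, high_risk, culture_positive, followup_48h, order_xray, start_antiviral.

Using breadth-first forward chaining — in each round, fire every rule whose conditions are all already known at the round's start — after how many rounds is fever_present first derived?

Round 1: rule 2 [rapid_test_pos :- order_pcr, cough, followup_48h.]; rule 4 [cond_1 :- order_xray, order_pcr.]; rule 6 [rash :- o2_sat_low, hydration_advised, age_over_65.]; rule 10 [chest_pain :- culture_positive.]. New: rapid_test_pos, cond_1, rash, chest_pain.
Round 2: rule 8 [sore_throat :- rapid_test_pos, start_antiviral, age_over_65.]. New: sore_throat.
Round 3: rule 5 [isolate :- sore_throat, chest_pain, discharge_ok.]. New: isolate.
Round 4: rule 9 [fever_present :- isolate, rash.]. New: fever_present.
fever_present first appears in round 4.

4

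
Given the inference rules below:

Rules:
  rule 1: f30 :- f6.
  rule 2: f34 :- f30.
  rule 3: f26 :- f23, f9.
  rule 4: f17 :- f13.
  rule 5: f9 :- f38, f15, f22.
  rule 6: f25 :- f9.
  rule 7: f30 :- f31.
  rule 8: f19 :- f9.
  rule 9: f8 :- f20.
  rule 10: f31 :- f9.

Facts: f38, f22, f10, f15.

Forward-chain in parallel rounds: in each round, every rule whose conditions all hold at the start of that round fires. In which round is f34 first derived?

4

Round 1: rule 5 [f9 :- f38, f15, f22.]. Adds f9.
Round 2: rule 6 [f25 :- f9.]; rule 8 [f19 :- f9.]; rule 10 [f31 :- f9.]. Adds f25, f19, f31.
Round 3: rule 7 [f30 :- f31.]. Adds f30.
Round 4: rule 2 [f34 :- f30.]. Adds f34.
f34 first appears in round 4.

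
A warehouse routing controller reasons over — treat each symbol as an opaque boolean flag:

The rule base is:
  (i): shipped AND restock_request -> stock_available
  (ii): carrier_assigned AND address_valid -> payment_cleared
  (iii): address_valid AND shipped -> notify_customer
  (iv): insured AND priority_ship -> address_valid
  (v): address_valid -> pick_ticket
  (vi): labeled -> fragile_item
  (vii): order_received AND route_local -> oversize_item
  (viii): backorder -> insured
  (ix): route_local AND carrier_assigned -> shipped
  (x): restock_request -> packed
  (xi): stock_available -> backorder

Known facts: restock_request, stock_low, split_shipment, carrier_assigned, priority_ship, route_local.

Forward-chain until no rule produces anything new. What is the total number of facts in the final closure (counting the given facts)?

15

Round 1: (ix) [route_local AND carrier_assigned -> shipped]; (x) [restock_request -> packed]. New: shipped, packed.
Round 2: (i) [shipped AND restock_request -> stock_available]. New: stock_available.
Round 3: (xi) [stock_available -> backorder]. New: backorder.
Round 4: (viii) [backorder -> insured]. New: insured.
Round 5: (iv) [insured AND priority_ship -> address_valid]. New: address_valid.
Round 6: (ii) [carrier_assigned AND address_valid -> payment_cleared]; (iii) [address_valid AND shipped -> notify_customer]; (v) [address_valid -> pick_ticket]. New: payment_cleared, notify_customer, pick_ticket.
Closure: {address_valid, backorder, carrier_assigned, insured, notify_customer, packed, payment_cleared, pick_ticket, priority_ship, restock_request, route_local, shipped, split_shipment, stock_available, stock_low} — 15 facts.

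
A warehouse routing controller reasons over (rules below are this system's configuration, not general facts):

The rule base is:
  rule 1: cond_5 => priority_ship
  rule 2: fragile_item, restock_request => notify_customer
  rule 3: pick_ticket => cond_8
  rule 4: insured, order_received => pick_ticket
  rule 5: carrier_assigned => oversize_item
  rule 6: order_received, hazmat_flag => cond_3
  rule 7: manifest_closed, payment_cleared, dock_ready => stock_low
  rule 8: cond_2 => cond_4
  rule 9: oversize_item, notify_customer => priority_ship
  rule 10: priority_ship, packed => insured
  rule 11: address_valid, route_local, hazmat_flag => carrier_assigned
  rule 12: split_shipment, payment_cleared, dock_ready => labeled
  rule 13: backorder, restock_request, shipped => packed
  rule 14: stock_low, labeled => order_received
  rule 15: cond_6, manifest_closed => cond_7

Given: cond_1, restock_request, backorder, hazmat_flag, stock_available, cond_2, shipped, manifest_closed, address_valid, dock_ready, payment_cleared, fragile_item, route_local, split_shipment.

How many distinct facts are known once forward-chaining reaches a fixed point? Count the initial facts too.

27

Round 1 — rule 2, rule 7, rule 8, rule 11, rule 12, rule 13, derive notify_customer, stock_low, cond_4, carrier_assigned, labeled, packed.
Round 2 — rule 5, rule 14, derive oversize_item, order_received.
Round 3 — rule 6, rule 9, derive cond_3, priority_ship.
Round 4 — rule 10, derive insured.
Round 5 — rule 4, derive pick_ticket.
Round 6 — rule 3, derive cond_8.
Closure: {address_valid, backorder, carrier_assigned, cond_1, cond_2, cond_3, cond_4, cond_8, dock_ready, fragile_item, hazmat_flag, insured, labeled, manifest_closed, notify_customer, order_received, oversize_item, packed, payment_cleared, pick_ticket, priority_ship, restock_request, route_local, shipped, split_shipment, stock_available, stock_low} — 27 facts.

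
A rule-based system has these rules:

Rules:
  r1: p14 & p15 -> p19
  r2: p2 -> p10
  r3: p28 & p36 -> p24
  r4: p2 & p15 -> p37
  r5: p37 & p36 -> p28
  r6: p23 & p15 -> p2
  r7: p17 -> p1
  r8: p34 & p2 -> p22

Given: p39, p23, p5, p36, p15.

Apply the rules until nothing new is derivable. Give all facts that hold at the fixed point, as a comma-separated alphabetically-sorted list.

p10, p15, p2, p23, p24, p28, p36, p37, p39, p5

Round 1 fires r6, giving p2.
Round 2 fires r2, r4, giving p10, p37.
Round 3 fires r5, giving p28.
Round 4 fires r3, giving p24.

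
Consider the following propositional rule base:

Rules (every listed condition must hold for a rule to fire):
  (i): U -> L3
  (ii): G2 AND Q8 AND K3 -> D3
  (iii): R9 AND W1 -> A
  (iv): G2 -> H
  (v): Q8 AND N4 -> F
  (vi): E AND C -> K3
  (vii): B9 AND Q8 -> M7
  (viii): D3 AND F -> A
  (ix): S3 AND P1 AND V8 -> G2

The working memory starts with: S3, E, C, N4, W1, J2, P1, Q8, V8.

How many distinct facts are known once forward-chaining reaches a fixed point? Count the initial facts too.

15

Round 1: (v) [Q8 AND N4 -> F]; (vi) [E AND C -> K3]; (ix) [S3 AND P1 AND V8 -> G2]. New: F, K3, G2.
Round 2: (ii) [G2 AND Q8 AND K3 -> D3]; (iv) [G2 -> H]. New: D3, H.
Round 3: (viii) [D3 AND F -> A]. New: A.
Closure: {A, C, D3, E, F, G2, H, J2, K3, N4, P1, Q8, S3, V8, W1} — 15 facts.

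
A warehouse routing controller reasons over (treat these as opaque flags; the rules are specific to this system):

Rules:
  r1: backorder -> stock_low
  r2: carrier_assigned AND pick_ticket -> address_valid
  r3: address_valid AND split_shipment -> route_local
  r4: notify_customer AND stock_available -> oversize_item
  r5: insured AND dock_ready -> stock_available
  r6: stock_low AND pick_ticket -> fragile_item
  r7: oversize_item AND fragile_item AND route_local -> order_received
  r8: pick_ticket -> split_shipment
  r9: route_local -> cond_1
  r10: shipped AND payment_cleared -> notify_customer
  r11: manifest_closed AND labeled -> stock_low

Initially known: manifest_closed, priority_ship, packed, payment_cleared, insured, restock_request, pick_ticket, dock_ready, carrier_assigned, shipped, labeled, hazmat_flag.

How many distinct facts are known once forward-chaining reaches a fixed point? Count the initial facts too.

[1] r2 [carrier_assigned AND pick_ticket -> address_valid]; r5 [insured AND dock_ready -> stock_available]; r8 [pick_ticket -> split_shipment]; r10 [shipped AND payment_cleared -> notify_customer]; r11 [manifest_closed AND labeled -> stock_low]. ⇒ new: address_valid, stock_available, split_shipment, notify_customer, stock_low.
[2] r3 [address_valid AND split_shipment -> route_local]; r4 [notify_customer AND stock_available -> oversize_item]; r6 [stock_low AND pick_ticket -> fragile_item]. ⇒ new: route_local, oversize_item, fragile_item.
[3] r7 [oversize_item AND fragile_item AND route_local -> order_received]; r9 [route_local -> cond_1]. ⇒ new: order_received, cond_1.
Closure: {address_valid, carrier_assigned, cond_1, dock_ready, fragile_item, hazmat_flag, insured, labeled, manifest_closed, notify_customer, order_received, oversize_item, packed, payment_cleared, pick_ticket, priority_ship, restock_request, route_local, shipped, split_shipment, stock_available, stock_low} — 22 facts.

22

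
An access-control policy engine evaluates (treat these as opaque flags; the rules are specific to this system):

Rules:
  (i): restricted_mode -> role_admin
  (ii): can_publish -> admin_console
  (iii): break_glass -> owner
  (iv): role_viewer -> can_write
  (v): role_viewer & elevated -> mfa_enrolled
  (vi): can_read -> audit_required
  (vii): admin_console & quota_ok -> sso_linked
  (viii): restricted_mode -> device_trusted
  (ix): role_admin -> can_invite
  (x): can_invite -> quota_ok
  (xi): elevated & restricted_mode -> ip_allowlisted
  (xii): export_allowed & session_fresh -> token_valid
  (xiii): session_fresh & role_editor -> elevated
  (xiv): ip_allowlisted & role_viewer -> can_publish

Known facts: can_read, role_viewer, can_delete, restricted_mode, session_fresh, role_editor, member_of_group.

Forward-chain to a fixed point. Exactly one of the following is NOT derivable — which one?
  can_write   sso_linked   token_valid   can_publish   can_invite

token_valid

Round 1: (i) [restricted_mode -> role_admin]; (iv) [role_viewer -> can_write]; (vi) [can_read -> audit_required]; (viii) [restricted_mode -> device_trusted]; (xiii) [session_fresh & role_editor -> elevated]. Adds role_admin, can_write, audit_required, device_trusted, elevated.
Round 2: (v) [role_viewer & elevated -> mfa_enrolled]; (ix) [role_admin -> can_invite]; (xi) [elevated & restricted_mode -> ip_allowlisted]. Adds mfa_enrolled, can_invite, ip_allowlisted.
Round 3: (x) [can_invite -> quota_ok]; (xiv) [ip_allowlisted & role_viewer -> can_publish]. Adds quota_ok, can_publish.
Round 4: (ii) [can_publish -> admin_console]. Adds admin_console.
Round 5: (vii) [admin_console & quota_ok -> sso_linked]. Adds sso_linked.
Derived: can_publish (round 3), sso_linked (round 5), can_write (round 1), can_invite (round 2). token_valid never appears in any round.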